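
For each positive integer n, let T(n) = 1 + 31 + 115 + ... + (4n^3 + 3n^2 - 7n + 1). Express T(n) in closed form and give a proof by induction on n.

T(n) = n(n^3 + 3n^2 - n - 2)

We claim T(n) = n(n^3 + 3n^2 - n - 2) for all n ≥ 1.
When n = 1: T(1) = 1, and the closed form gives 1. They agree.
Inductive step: assume the claim holds for n = m, so T(m) = m(m^3 + 3m^2 - m - 2).
Then T(m+1) = T(m) + (4m^3 + 15m^2 + 11m + 1) = (m(m^3 + 3m^2 - m - 2)) + (4m^3 + 15m^2 + 11m + 1).
Simplifying, T(m+1) = (m + 1)(m^3 + 6m^2 + 8m + 1) = (m+1)((m+1)^3 + 3(m+1)^2 - (m+1) - 2),
which is the closed form with n = m+1.
By the principle of mathematical induction, the result holds for all n ≥ 1.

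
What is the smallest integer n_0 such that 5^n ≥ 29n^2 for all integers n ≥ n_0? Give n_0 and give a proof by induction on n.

At n = 3: 125 < 261, so the inequality fails and n_0 ≥ 4. We prove 5^n ≥ 29n^2 for all n ≥ 4.
When n = 4: 5^n = 625 and 29n^2 = 464, so 625 ≥ 464.
Inductive step: suppose the statement holds for some m ≥ 4, so 5^m ≥ 29m^2.
Then 5^(m + 1) = 5·(5^m) ≥ 5·(29m^2).
Also, for m ≥ 4 we have 5·(29m^2) ≥ 29(m+1)^2, since 5 ≥ (1 + 1/m)^2 for all m ≥ 4.
Combining, 5^(m + 1) ≥ 29(m+1)^2.
By induction, the statement is established for all n ≥ 4.
Hence the smallest such n_0 is 4.

n_0 = 4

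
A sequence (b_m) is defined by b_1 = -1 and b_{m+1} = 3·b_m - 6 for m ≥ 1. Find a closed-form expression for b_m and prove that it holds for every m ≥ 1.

Computing the first terms: b_1 = -1, b_2 = -9, b_3 = -33. This suggests b_m = -4·3^(m - 1) + 3.
For the base case m = 1: the formula gives -1 = -1 = b_1.
Inductive step: suppose the statement holds for some k ≥ 1, so b_k = -4·3^(k - 1) + 3.
Then b_{k+1} = 3·b_k - 6 = 3·(-4·3^(k - 1) + 3) - 6 = -4·3^k + 3 = -4·3^((k+1) - 1) + 3,
which is the claimed formula at m = k+1.
Hence, by induction on m, the claim holds for every m ≥ 1.

b_m = -4·3^(m - 1) + 3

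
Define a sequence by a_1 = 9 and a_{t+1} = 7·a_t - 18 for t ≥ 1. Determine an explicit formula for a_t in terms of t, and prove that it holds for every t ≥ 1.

a_t = 6·7^(t - 1) + 3

Computing the first terms: a_1 = 9, a_2 = 45, a_3 = 297. This suggests a_t = 6·7^(t - 1) + 3.
Base case (t = 1): the formula gives 9 = 9 = a_1.
For the inductive step, assume it holds for an arbitrary k ≥ 1, so a_k = 6·7^(k - 1) + 3.
Then a_{k+1} = 7·a_k - 18 = 7·(6·7^(k - 1) + 3) - 18 = 6·7^k + 3 = 6·7^((k+1) - 1) + 3,
which is the claimed formula at t = k+1.
By the principle of mathematical induction, the result holds for all t ≥ 1.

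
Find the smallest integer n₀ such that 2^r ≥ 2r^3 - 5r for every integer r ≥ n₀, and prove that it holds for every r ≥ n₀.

n₀ = 12

At r = 11: 2048 < 2607, so the inequality fails and n₀ ≥ 12. We prove 2^r ≥ 2r^3 - 5r for all r ≥ 12.
For the base case r = 12: 2^r = 4096 and 2r^3 - 5r = 3396, so 4096 ≥ 3396.
For the inductive step, assume it holds for an arbitrary i ≥ 12, so 2^i ≥ 2i^3 - 5i.
Then 2^(i + 1) = 2·(2^i) ≥ 2·(2i^3 - 5i).
Also, for i ≥ 12 we have 2·(2i^3 - 5i) ≥ 2(i+1)^3 - 5(i+1), since 2·(2i^3 - 5i) − (2(i+1)^3 - 5(i+1)) = 2i^3 - 6i^2 - 11i + 3, which is nonnegative for all i ≥ 12.
Combining, 2^(i + 1) ≥ 2(i+1)^3 - 5(i+1).
By the principle of mathematical induction, the result holds for all r ≥ 12.
Hence the smallest such n₀ is 12.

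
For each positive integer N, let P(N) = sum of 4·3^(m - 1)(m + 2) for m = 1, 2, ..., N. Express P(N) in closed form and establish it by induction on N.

We claim P(N) = 3^N(2N + 3) - 3 for all N ≥ 1.
For the base case N = 1: P(1) = 12, and the closed form gives 12. They agree.
Inductive step: assume the claim holds for N = m, so P(m) = 3^m(2m + 3) - 3.
Then P(m+1) = P(m) + (4·3^m(m + 3)) = (3^m(2m + 3) - 3) + (4·3^m(m + 3)).
Simplifying, P(m+1) = 6·3^m·m + 15·3^m - 3 = 3^(m+1)(2(m+1) + 3) - 3,
which is the closed form with N = m+1.
Hence, by induction on N, the claim holds for every N ≥ 1.

P(N) = 3^N(2N + 3) - 3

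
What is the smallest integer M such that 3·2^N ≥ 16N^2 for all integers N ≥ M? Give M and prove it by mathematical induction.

At N = 8: 768 < 1024, so the inequality fails and M ≥ 9. We prove 3·2^N ≥ 16N^2 for all N ≥ 9.
Base case (N = 9): 3·2^N = 1536 and 16N^2 = 1296, so 1536 ≥ 1296.
Suppose the result is true for N = p, so 3·2^p ≥ 16p^2.
Then 3·2^(p + 1) = 2·(3·2^p) ≥ 2·(16p^2).
Also, for p ≥ 9 we have 2·(16p^2) ≥ 16(p+1)^2, since 2 ≥ (1 + 1/p)^2 for all p ≥ 9.
Combining, 3·2^(p + 1) ≥ 16(p+1)^2.
Hence, by induction on N, the claim holds for every N ≥ 9.
Hence the smallest such M is 9.

M = 9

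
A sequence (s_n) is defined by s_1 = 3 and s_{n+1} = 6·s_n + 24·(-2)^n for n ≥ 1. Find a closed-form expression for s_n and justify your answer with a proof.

s_n = -3(-2)^n - 3·6^(n - 1)

Computing the first terms: s_1 = 3, s_2 = -30, s_3 = -84. This suggests s_n = -3(-2)^n - 3·6^(n - 1).
For the base case n = 1: the formula gives 3 = 3 = s_1.
Inductive step: suppose the statement holds for some m ≥ 1, so s_m = -3(-2)^m - 3·6^(m - 1).
Then s_{m+1} = 6·s_m + 24·(-2)^m = 6·(-3(-2)^m - 3·6^(m - 1)) + 24·(-2)^m = -3(-2)^(m + 1) - 3·6^m = -3(-2)^(m+1) - 3·6^((m+1) - 1),
which is the claimed formula at n = m+1.
This completes the induction.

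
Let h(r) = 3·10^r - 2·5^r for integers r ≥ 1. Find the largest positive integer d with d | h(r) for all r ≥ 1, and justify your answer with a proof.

Computing the first values: h(1) = 20 and h(2) = 250; gcd(20, 250) = 10, so d ≤ 10.
We prove 10 | 3·10^r - 2·5^r for all r ≥ 1 by induction on r.
When r = 1: h(1) = 20 = 10·(2), so 10 | h(1).
Inductive step: suppose the statement holds for some k ≥ 1, i.e. 10 | h(k). Then
h(k+1) − 10·h(k) = (3·10^(k+1) - 2·5^(k+1)) − 10·(3·10^k - 2·5^k) = (-2)·5^k·(5 − 10) = (10)·5^k. Since 10 | h(k) by the inductive hypothesis, 10 | 10·h(k); and 10 | 10 since 10 = 10·1. Therefore 10 | h(k+1).
By induction, the statement is established for all r ≥ 1.
Therefore the largest such d is 10.

d = 10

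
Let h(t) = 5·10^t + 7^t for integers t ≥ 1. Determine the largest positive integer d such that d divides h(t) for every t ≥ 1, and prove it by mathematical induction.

Computing the first values: h(1) = 57 and h(2) = 549; gcd(57, 549) = 3, so d ≤ 3.
We prove 3 | 5·10^t + 7^t for all t ≥ 1 by induction on t.
Base step (t = 1): h(1) = 57 = 3·(19), so 3 | h(1).
Suppose the result is true for t = p, i.e. 3 | h(p). Then
h(p+1) − 10·h(p) = (5·10^(p+1) + 7^(p+1)) − 10·(5·10^p + 7^p) = (1)·7^p·(7 − 10) = (-3)·7^p. Since 3 | h(p) by the inductive hypothesis, 3 | 10·h(p); and 3 | -3 since -3 = 3·-1. Therefore 3 | h(p+1).
Hence, by induction on t, the claim holds for every t ≥ 1.
Therefore the largest such d is 3.

d = 3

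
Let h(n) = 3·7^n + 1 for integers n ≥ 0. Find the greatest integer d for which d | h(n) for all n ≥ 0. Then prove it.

d = 2

Computing the first values: h(0) = 4 and h(1) = 22; gcd(4, 22) = 2, so d ≤ 2.
We prove 2 | 3·7^n + 1 for all n ≥ 0 by induction on n.
When n = 0: h(0) = 4 = 2·(2), so 2 | h(0).
Suppose the result is true for n = i, i.e. 2 | h(i). Then
h(i+1) = 3·7^(i+1) + 1 = 7·(3·7^i + 1) - 6 = 7·h(i) - 6. The first term is divisible by 2 by the inductive hypothesis, and -6 is divisible by 2. Hence 2 | h(i+1).
Hence, by induction on n, the claim holds for every n ≥ 0.
Therefore the largest such d is 2.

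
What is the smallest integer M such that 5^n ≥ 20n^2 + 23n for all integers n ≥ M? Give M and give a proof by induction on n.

M = 4

At n = 3: 125 < 249, so the inequality fails and M ≥ 4. We prove 5^n ≥ 20n^2 + 23n for all n ≥ 4.
Base step (n = 4): 5^n = 625 and 20n^2 + 23n = 412, so 625 ≥ 412.
Inductive step: suppose the statement holds for some p ≥ 4, so 5^p ≥ 20p^2 + 23p.
Then 5^(p + 1) = 5·(5^p) ≥ 5·(20p^2 + 23p).
Also, for p ≥ 4 we have 5·(20p^2 + 23p) ≥ 20(p+1)^2 + 23(p+1), since 5·(20p^2 + 23p) − (20(p+1)^2 + 23(p+1)) = 80p^2 + 52p - 43, which is nonnegative for all p ≥ 4.
Combining, 5^(p + 1) ≥ 20(p+1)^2 + 23(p+1).
Hence, by induction on n, the claim holds for every n ≥ 4.
Hence the smallest such M is 4.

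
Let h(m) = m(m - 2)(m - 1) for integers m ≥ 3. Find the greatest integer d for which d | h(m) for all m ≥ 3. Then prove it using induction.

d = 6

Computing the first values: h(3) = 6 and h(4) = 24; gcd(6, 24) = 6, so d ≤ 6.
We prove 6 | m(m - 2)(m - 1) for all m ≥ 3 by induction on m.
Base case (m = 3): h(3) = 6 = 6·(1), so 6 | h(3).
Inductive step: assume the claim holds for m = r, i.e. 6 | h(r). Then
h(r+1) − h(r) = (r-1)·r·(r+1) − (r-2)·(r-1)·r = (r-1)·r·[(r+1) − (r-2)] = 3·(r-1)·r. The product of 2 consecutive integers is divisible by (2)! = 2, so h(r+1) − h(r) is divisible by 3·2 = 6. By the inductive hypothesis 6 | h(r), hence 6 | h(r+1).
Hence, by induction on m, the claim holds for every m ≥ 3.
Therefore the largest such d is 6.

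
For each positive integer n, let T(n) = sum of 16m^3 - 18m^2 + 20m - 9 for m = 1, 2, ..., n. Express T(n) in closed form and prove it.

T(n) = n(4n^3 + 2n^2 + 5n - 2)

We claim T(n) = n(4n^3 + 2n^2 + 5n - 2) for all n ≥ 1.
When n = 1: T(1) = 9, and the closed form gives 9. They agree.
For the inductive step, assume it holds for an arbitrary m ≥ 1, so T(m) = m(4m^3 + 2m^2 + 5m - 2).
Then T(m+1) = T(m) + (16m^3 + 30m^2 + 32m + 9) = (m(4m^3 + 2m^2 + 5m - 2)) + (16m^3 + 30m^2 + 32m + 9).
Simplifying, T(m+1) = (m + 1)(4m^3 + 14m^2 + 21m + 9) = (m+1)(4(m+1)^3 + 2(m+1)^2 + 5(m+1) - 2),
which is the closed form with n = m+1.
This completes the induction.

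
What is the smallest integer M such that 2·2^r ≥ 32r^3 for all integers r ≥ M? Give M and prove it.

M = 16

At r = 15: 65536 < 108000, so the inequality fails and M ≥ 16. We prove 2·2^r ≥ 32r^3 for all r ≥ 16.
For the base case r = 16: 2·2^r = 131072 and 32r^3 = 131072, so 131072 ≥ 131072.
Suppose the result is true for r = m, so 2·2^m ≥ 32m^3.
Then 2·2^(m + 1) = 2·(2·2^m) ≥ 2·(32m^3).
Also, for m ≥ 16 we have 2·(32m^3) ≥ 32(m+1)^3, since 2 ≥ (1 + 1/m)^3 for all m ≥ 16.
Combining, 2·2^(m + 1) ≥ 32(m+1)^3.
By the principle of mathematical induction, the result holds for all r ≥ 16.
Hence the smallest such M is 16.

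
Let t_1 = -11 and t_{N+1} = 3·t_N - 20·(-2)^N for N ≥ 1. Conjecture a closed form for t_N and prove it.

t_N = (-2)^(N + 2) - 3^N

Computing the first terms: t_1 = -11, t_2 = 7, t_3 = -59. This suggests t_N = (-2)^(N + 2) - 3^N.
Base case (N = 1): the formula gives -11 = -11 = t_1.
Inductive step: assume the claim holds for N = j, so t_j = (-2)^(j + 2) - 3^j.
Then t_{j+1} = 3·t_j - 20·(-2)^j = 3·((-2)^(j + 2) - 3^j) - 20·(-2)^j = (-2)^(j + 3) - 3^(j + 1) = (-2)^((j+1) + 2) - 3^(j+1),
which is the claimed formula at N = j+1.
This completes the induction.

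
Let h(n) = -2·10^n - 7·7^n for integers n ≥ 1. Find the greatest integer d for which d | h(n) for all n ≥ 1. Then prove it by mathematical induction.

d = 3

Computing the first values: h(1) = -69 and h(2) = -543; gcd(-69, -543) = 3, so d ≤ 3.
We prove 3 | -2·10^n - 7·7^n for all n ≥ 1 by induction on n.
Base step (n = 1): h(1) = -69 = 3·(-23), so 3 | h(1).
Inductive step: suppose the statement holds for some r ≥ 1, i.e. 3 | h(r). Then
h(r+1) − 10·h(r) = (-2·10^(r+1) - 7·7^(r+1)) − 10·(-2·10^r - 7·7^r) = (-7)·7^r·(7 − 10) = (21)·7^r. Since 3 | h(r) by the inductive hypothesis, 3 | 10·h(r); and 3 | 21 since 21 = 3·7. Therefore 3 | h(r+1).
This completes the induction.
Therefore the largest such d is 3.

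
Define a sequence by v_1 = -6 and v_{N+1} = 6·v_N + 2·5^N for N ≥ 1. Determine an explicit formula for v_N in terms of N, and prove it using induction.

Computing the first terms: v_1 = -6, v_2 = -26, v_3 = -106. This suggests v_N = -2·5^N + 4·6^(N - 1).
Base step (N = 1): the formula gives -6 = -6 = v_1.
Inductive step: assume the claim holds for N = i, so v_i = -2·5^i + 4·6^(i - 1).
Then v_{i+1} = 6·v_i + 2·5^i = 6·(-2·5^i + 4·6^(i - 1)) + 2·5^i = -2·5^(i + 1) + 4·6^i = -2·5^(i+1) + 4·6^((i+1) - 1),
which is the claimed formula at N = i+1.
This completes the induction.

v_N = -2·5^N + 4·6^(N - 1)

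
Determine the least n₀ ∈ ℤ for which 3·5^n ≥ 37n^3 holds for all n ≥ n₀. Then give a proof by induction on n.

n₀ = 5

At n = 4: 1875 < 2368, so the inequality fails and n₀ ≥ 5. We prove 3·5^n ≥ 37n^3 for all n ≥ 5.
Base step (n = 5): 3·5^n = 9375 and 37n^3 = 4625, so 9375 ≥ 4625.
Suppose the result is true for n = j, so 3·5^j ≥ 37j^3.
Then 3·5^(j + 1) = 5·(3·5^j) ≥ 5·(37j^3).
Also, for j ≥ 5 we have 5·(37j^3) ≥ 37(j+1)^3, since 5 ≥ (1 + 1/j)^3 for all j ≥ 5.
Combining, 3·5^(j + 1) ≥ 37(j+1)^3.
Hence, by induction on n, the claim holds for every n ≥ 5.
Hence the smallest such n₀ is 5.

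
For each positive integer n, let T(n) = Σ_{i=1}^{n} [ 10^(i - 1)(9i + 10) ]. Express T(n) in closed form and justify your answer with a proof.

We claim T(n) = 10^n(n + 1) - 1 for all n ≥ 1.
When n = 1: T(1) = 19, and the closed form gives 19. They agree.
Inductive step: assume the claim holds for n = i, so T(i) = 10^i(i + 1) - 1.
Then T(i+1) = T(i) + (10^i(9i + 19)) = (10^i(i + 1) - 1) + (10^i(9i + 19)).
Simplifying, T(i+1) = 10·10^i·i + 20·10^i - 1 = 10^(i+1)((i+1) + 1) - 1,
which is the closed form with n = i+1.
By the principle of mathematical induction, the result holds for all n ≥ 1.

T(n) = 10^n(n + 1) - 1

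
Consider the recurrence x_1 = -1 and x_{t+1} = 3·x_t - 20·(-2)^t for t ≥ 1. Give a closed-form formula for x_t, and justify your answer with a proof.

Computing the first terms: x_1 = -1, x_2 = 37, x_3 = 31. This suggests x_t = (-2)^(t + 2) + 7·3^(t - 1).
When t = 1: the formula gives -1 = -1 = x_1.
Inductive step: suppose the statement holds for some r ≥ 1, so x_r = (-2)^(r + 2) + 7·3^(r - 1).
Then x_{r+1} = 3·x_r - 20·(-2)^r = 3·((-2)^(r + 2) + 7·3^(r - 1)) - 20·(-2)^r = (-2)^(r + 3) + 7·3^r = (-2)^((r+1) + 2) + 7·3^((r+1) - 1),
which is the claimed formula at t = r+1.
Hence, by induction on t, the claim holds for every t ≥ 1.

x_t = (-2)^(t + 2) + 7·3^(t - 1)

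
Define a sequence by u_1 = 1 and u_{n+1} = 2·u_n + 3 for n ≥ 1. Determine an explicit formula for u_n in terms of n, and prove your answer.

Computing the first terms: u_1 = 1, u_2 = 5, u_3 = 13. This suggests u_n = 2^(n + 1) - 3.
When n = 1: the formula gives 1 = 1 = u_1.
Inductive step: suppose the statement holds for some m ≥ 1, so u_m = 2^(m + 1) - 3.
Then u_{m+1} = 2·u_m + 3 = 2·(2^(m + 1) - 3) + 3 = 2^(m + 2) - 3 = 2^((m+1) + 1) - 3,
which is the claimed formula at n = m+1.
Hence, by induction on n, the claim holds for every n ≥ 1.

u_n = 2^(n + 1) - 3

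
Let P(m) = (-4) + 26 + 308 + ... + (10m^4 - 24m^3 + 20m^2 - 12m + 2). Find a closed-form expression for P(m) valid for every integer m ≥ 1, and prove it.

We claim P(m) = m(m^2 - m - 1)(2m^2 + m + 1) for all m ≥ 1.
Base case (m = 1): P(1) = -4, and the closed form gives -4. They agree.
Suppose the result is true for m = r, so P(r) = r(2r^4 - r^3 - 2r^2 - 2r - 1).
Then P(r+1) = P(r) + (10r^4 + 16r^3 + 8r^2 - 4r - 4) = (r(2r^4 - r^3 - 2r^2 - 2r - 1)) + (10r^4 + 16r^3 + 8r^2 - 4r - 4).
Simplifying, P(r+1) = (r + 1)(r^2 + r - 1)(2r^2 + 5r + 4) = (r+1)((r+1)^2 - (r+1) - 1)(2(r+1)^2 + (r+1) + 1),
which is the closed form with m = r+1.
By induction, the statement is established for all m ≥ 1.

P(m) = m(m^2 - m - 1)(2m^2 + m + 1)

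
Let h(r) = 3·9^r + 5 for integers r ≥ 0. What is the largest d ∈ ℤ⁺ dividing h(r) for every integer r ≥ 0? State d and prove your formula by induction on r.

d = 8

Computing the first values: h(0) = 8 and h(1) = 32; gcd(8, 32) = 8, so d ≤ 8.
We prove 8 | 3·9^r + 5 for all r ≥ 0 by induction on r.
For the base case r = 0: h(0) = 8 = 8·(1), so 8 | h(0).
Inductive step: suppose the statement holds for some k ≥ 0, i.e. 8 | h(k). Then
h(k+1) = 3·9^(k+1) + 5 = 9·(3·9^k + 5) - 40 = 9·h(k) - 40. The first term is divisible by 8 by the inductive hypothesis, and -40 is divisible by 8. Hence 8 | h(k+1).
By induction, the statement is established for all r ≥ 0.
Therefore the largest such d is 8.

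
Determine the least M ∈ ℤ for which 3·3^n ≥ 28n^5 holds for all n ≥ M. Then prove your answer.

M = 15

At n = 14: 14348907 < 15059072, so the inequality fails and M ≥ 15. We prove 3·3^n ≥ 28n^5 for all n ≥ 15.
Base case (n = 15): 3·3^n = 43046721 and 28n^5 = 21262500, so 43046721 ≥ 21262500.
Inductive step: assume the claim holds for n = r, so 3·3^r ≥ 28r^5.
Then 3·3^(r + 1) = 3·(3·3^r) ≥ 3·(28r^5).
Also, for r ≥ 15 we have 3·(28r^5) ≥ 28(r+1)^5, since 3 ≥ (1 + 1/r)^5 for all r ≥ 15.
Combining, 3·3^(r + 1) ≥ 28(r+1)^5.
By the principle of mathematical induction, the result holds for all n ≥ 15.
Hence the smallest such M is 15.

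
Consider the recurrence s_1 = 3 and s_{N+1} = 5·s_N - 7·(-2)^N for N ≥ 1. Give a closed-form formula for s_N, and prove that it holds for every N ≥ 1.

s_N = (-2)^N + 5^N

Computing the first terms: s_1 = 3, s_2 = 29, s_3 = 117. This suggests s_N = (-2)^N + 5^N.
Base case (N = 1): the formula gives 3 = 3 = s_1.
Suppose the result is true for N = m, so s_m = (-2)^m + 5^m.
Then s_{m+1} = 5·s_m - 7·(-2)^m = 5·((-2)^m + 5^m) - 7·(-2)^m = (-2)^(m + 1) + 5^(m + 1),
which is the claimed formula at N = m+1.
Hence, by induction on N, the claim holds for every N ≥ 1.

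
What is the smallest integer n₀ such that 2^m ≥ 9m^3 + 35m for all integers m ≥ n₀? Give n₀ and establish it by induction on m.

At m = 14: 16384 < 25186, so the inequality fails and n₀ ≥ 15. We prove 2^m ≥ 9m^3 + 35m for all m ≥ 15.
Base case (m = 15): 2^m = 32768 and 9m^3 + 35m = 30900, so 32768 ≥ 30900.
Suppose the result is true for m = p, so 2^p ≥ 9p^3 + 35p.
Then 2^(p + 1) = 2·(2^p) ≥ 2·(9p^3 + 35p).
Also, for p ≥ 15 we have 2·(9p^3 + 35p) ≥ 9(p+1)^3 + 35(p+1), since 2·(9p^3 + 35p) − (9(p+1)^3 + 35(p+1)) = 9p^3 - 27p^2 + 8p - 44, which is nonnegative for all p ≥ 15.
Combining, 2^(p + 1) ≥ 9(p+1)^3 + 35(p+1).
This completes the induction.
Hence the smallest such n₀ is 15.

n₀ = 15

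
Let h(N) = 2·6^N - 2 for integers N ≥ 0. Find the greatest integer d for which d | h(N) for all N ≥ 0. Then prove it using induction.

d = 10

Computing the first values: h(0) = 0 and h(1) = 10; gcd(0, 10) = 10, so d ≤ 10.
We prove 10 | 2·6^N - 2 for all N ≥ 0 by induction on N.
When N = 0: h(0) = 0 = 10·(0), so 10 | h(0).
Suppose the result is true for N = j, i.e. 10 | h(j). Then
h(j+1) = 2·6^(j+1) - 2 = 6·(2·6^j - 2) + 10 = 6·h(j) + 10. The first term is divisible by 10 by the inductive hypothesis, and 10 is divisible by 10. Hence 10 | h(j+1).
By induction, the statement is established for all N ≥ 0.
Therefore the largest such d is 10.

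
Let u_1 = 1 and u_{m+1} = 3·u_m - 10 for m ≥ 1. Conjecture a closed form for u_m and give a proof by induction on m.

u_m = -4·3^(m - 1) + 5

Computing the first terms: u_1 = 1, u_2 = -7, u_3 = -31. This suggests u_m = -4·3^(m - 1) + 5.
When m = 1: the formula gives 1 = 1 = u_1.
Inductive step: assume the claim holds for m = j, so u_j = -4·3^(j - 1) + 5.
Then u_{j+1} = 3·u_j - 10 = 3·(-4·3^(j - 1) + 5) - 10 = -4·3^j + 5 = -4·3^((j+1) - 1) + 5,
which is the claimed formula at m = j+1.
This completes the induction.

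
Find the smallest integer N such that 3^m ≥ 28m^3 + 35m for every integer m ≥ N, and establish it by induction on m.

At m = 9: 19683 < 20727, so the inequality fails and N ≥ 10. We prove 3^m ≥ 28m^3 + 35m for all m ≥ 10.
Base case (m = 10): 3^m = 59049 and 28m^3 + 35m = 28350, so 59049 ≥ 28350.
For the inductive step, assume it holds for an arbitrary p ≥ 10, so 3^p ≥ 28p^3 + 35p.
Then 3^(p + 1) = 3·(3^p) ≥ 3·(28p^3 + 35p).
Also, for p ≥ 10 we have 3·(28p^3 + 35p) ≥ 28(p+1)^3 + 35(p+1), since 3·(28p^3 + 35p) − (28(p+1)^3 + 35(p+1)) = 56p^3 - 84p^2 - 14p - 63, which is nonnegative for all p ≥ 10.
Combining, 3^(p + 1) ≥ 28(p+1)^3 + 35(p+1).
Hence, by induction on m, the claim holds for every m ≥ 10.
Hence the smallest such N is 10.

N = 10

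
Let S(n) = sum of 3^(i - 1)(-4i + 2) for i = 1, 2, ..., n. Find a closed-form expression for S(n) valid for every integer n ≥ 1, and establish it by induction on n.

We claim S(n) = 2·3^n(-n + 1) - 2 for all n ≥ 1.
Base case (n = 1): S(1) = -2, and the closed form gives -2. They agree.
Inductive step: suppose the statement holds for some i ≥ 1, so S(i) = 2·3^i(-i + 1) - 2.
Then S(i+1) = S(i) + (3^i(-4i - 2)) = (2·3^i(-i + 1) - 2) + (3^i(-4i - 2)).
Simplifying, S(i+1) = -6·3^i·i - 2 = 2·3^(i+1)(-(i+1) + 1) - 2,
which is the closed form with n = i+1.
By induction, the statement is established for all n ≥ 1.

S(n) = 2·3^n(-n + 1) - 2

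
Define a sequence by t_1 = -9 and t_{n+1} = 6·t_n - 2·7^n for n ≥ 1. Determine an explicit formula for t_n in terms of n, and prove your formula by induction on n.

t_n = 5·6^(n - 1) - 2·7^n

Computing the first terms: t_1 = -9, t_2 = -68, t_3 = -506. This suggests t_n = 5·6^(n - 1) - 2·7^n.
For the base case n = 1: the formula gives -9 = -9 = t_1.
Suppose the result is true for n = k, so t_k = 5·6^(k - 1) - 2·7^k.
Then t_{k+1} = 6·t_k - 2·7^k = 6·(5·6^(k - 1) - 2·7^k) - 2·7^k = 5·6^k - 2·7^(k + 1) = 5·6^((k+1) - 1) - 2·7^(k+1),
which is the claimed formula at n = k+1.
This completes the induction.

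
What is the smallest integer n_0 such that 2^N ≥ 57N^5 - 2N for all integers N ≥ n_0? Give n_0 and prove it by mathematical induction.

At N = 30: 1073741824 < 1385099940, so the inequality fails and n_0 ≥ 31. We prove 2^N ≥ 57N^5 - 2N for all N ≥ 31.
Base step (N = 31): 2^N = 2147483648 and 57N^5 - 2N = 1631861545, so 2147483648 ≥ 1631861545.
For the inductive step, assume it holds for an arbitrary k ≥ 31, so 2^k ≥ 57k^5 - 2k.
Then 2^(k + 1) = 2·(2^k) ≥ 2·(57k^5 - 2k).
Also, for k ≥ 31 we have 2·(57k^5 - 2k) ≥ 57(k+1)^5 - 2(k+1), since 2·(57k^5 - 2k) − (57(k+1)^5 - 2(k+1)) = 57k^5 - 285k^4 - 570k^3 - 570k^2 - 287k - 55, which is nonnegative for all k ≥ 31.
Combining, 2^(k + 1) ≥ 57(k+1)^5 - 2(k+1).
By induction, the statement is established for all N ≥ 31.
Hence the smallest such n_0 is 31.

n_0 = 31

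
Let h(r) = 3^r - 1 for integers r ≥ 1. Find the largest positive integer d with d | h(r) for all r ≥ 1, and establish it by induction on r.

d = 2

Computing the first values: h(1) = 2 and h(2) = 8; gcd(2, 8) = 2, so d ≤ 2.
We prove 2 | 3^r - 1 for all r ≥ 1 by induction on r.
Base case (r = 1): h(1) = 2 = 2·(1), so 2 | h(1).
For the inductive step, assume it holds for an arbitrary m ≥ 1, i.e. 2 | h(m). Then
3^{m+1} − 1^{m+1} = 3·3^m − 1·1^m = 3·(3^m − 1^m) + (2)·1^m. The first term is divisible by 2 by the inductive hypothesis, and the second term (2)·1^m is divisible by 2 since 2 | 2. Hence 2 | h(m+1).
Hence, by induction on r, the claim holds for every r ≥ 1.
Therefore the largest such d is 2.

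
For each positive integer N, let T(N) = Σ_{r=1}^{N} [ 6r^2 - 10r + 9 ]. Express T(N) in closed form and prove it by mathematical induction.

T(N) = N(2N^2 - 2N + 5)

We claim T(N) = N(2N^2 - 2N + 5) for all N ≥ 1.
For the base case N = 1: T(1) = 5, and the closed form gives 5. They agree.
Inductive step: suppose the statement holds for some r ≥ 1, so T(r) = r(2r^2 - 2r + 5).
Then T(r+1) = T(r) + (6r^2 + 2r + 5) = (r(2r^2 - 2r + 5)) + (6r^2 + 2r + 5).
Simplifying, T(r+1) = (r + 1)(2r^2 + 2r + 5) = (r+1)(2(r+1)^2 - 2(r+1) + 5),
which is the closed form with N = r+1.
This completes the induction.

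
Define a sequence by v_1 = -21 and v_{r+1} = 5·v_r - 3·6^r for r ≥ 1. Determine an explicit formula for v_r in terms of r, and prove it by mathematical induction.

v_r = -3·5^(r - 1) - 3·6^r

Computing the first terms: v_1 = -21, v_2 = -123, v_3 = -723. This suggests v_r = -3·5^(r - 1) - 3·6^r.
Base step (r = 1): the formula gives -21 = -21 = v_1.
Inductive step: assume the claim holds for r = i, so v_i = -3·5^(i - 1) - 3·6^i.
Then v_{i+1} = 5·v_i - 3·6^i = 5·(-3·5^(i - 1) - 3·6^i) - 3·6^i = -3·5^i - 3·6^(i + 1) = -3·5^((i+1) - 1) - 3·6^(i+1),
which is the claimed formula at r = i+1.
By the principle of mathematical induction, the result holds for all r ≥ 1.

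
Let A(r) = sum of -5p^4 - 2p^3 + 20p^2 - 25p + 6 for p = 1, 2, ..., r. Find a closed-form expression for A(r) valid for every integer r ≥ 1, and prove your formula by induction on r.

We claim A(r) = -r(r^4 + 3r^3 - 4r^2 + 3r + 3) for all r ≥ 1.
Base step (r = 1): A(1) = -6, and the closed form gives -6. They agree.
Inductive step: assume the claim holds for r = p, so A(p) = p(-p^4 - 3p^3 + 4p^2 - 3p - 3).
Then A(p+1) = A(p) + (-5p^4 - 22p^3 - 16p^2 - 11p - 6) = (p(-p^4 - 3p^3 + 4p^2 - 3p - 3)) + (-5p^4 - 22p^3 - 16p^2 - 11p - 6).
Simplifying, A(p+1) = -(p + 1)(p^4 + 7p^3 + 11p^2 + 8p + 6) = -(p+1)((p+1)^4 + 3(p+1)^3 - 4(p+1)^2 + 3(p+1) + 3),
which is the closed form with r = p+1.
Hence, by induction on r, the claim holds for every r ≥ 1.

A(r) = -r(r^4 + 3r^3 - 4r^2 + 3r + 3)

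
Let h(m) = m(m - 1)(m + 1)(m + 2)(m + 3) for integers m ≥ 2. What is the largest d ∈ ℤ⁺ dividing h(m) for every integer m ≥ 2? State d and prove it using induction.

d = 120

Computing the first values: h(2) = 120 and h(3) = 720; gcd(120, 720) = 120, so d ≤ 120.
We prove 120 | m(m - 1)(m + 1)(m + 2)(m + 3) for all m ≥ 2 by induction on m.
For the base case m = 2: h(2) = 120 = 120·(1), so 120 | h(2).
Inductive step: assume the claim holds for m = k, i.e. 120 | h(k). Then
h(k+1) − h(k) = k·(k+1)·(k+2)·(k+3)·(k+4) − (k-1)·k·(k+1)·(k+2)·(k+3) = k·(k+1)·(k+2)·(k+3)·[(k+4) − (k-1)] = 5·k·(k+1)·(k+2)·(k+3). The product of 4 consecutive integers is divisible by (4)! = 24, so h(k+1) − h(k) is divisible by 5·24 = 120. By the inductive hypothesis 120 | h(k), hence 120 | h(k+1).
This completes the induction.
Therefore the largest such d is 120.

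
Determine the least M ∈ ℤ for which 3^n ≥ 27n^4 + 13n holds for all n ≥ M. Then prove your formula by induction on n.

M = 13

At n = 12: 531441 < 560028, so the inequality fails and M ≥ 13. We prove 3^n ≥ 27n^4 + 13n for all n ≥ 13.
Base step (n = 13): 3^n = 1594323 and 27n^4 + 13n = 771316, so 1594323 ≥ 771316.
Inductive step: assume the claim holds for n = m, so 3^m ≥ 27m^4 + 13m.
Then 3^(m + 1) = 3·(3^m) ≥ 3·(27m^4 + 13m).
Also, for m ≥ 13 we have 3·(27m^4 + 13m) ≥ 27(m+1)^4 + 13(m+1), since 3·(27m^4 + 13m) − (27(m+1)^4 + 13(m+1)) = 54m^4 - 108m^3 - 162m^2 - 82m - 40, which is nonnegative for all m ≥ 13.
Combining, 3^(m + 1) ≥ 27(m+1)^4 + 13(m+1).
By the principle of mathematical induction, the result holds for all n ≥ 13.
Hence the smallest such M is 13.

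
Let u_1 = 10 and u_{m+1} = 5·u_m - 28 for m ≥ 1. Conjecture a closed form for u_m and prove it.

u_m = 3·5^(m - 1) + 7

Computing the first terms: u_1 = 10, u_2 = 22, u_3 = 82. This suggests u_m = 3·5^(m - 1) + 7.
For the base case m = 1: the formula gives 10 = 10 = u_1.
Inductive step: assume the claim holds for m = k, so u_k = 3·5^(k - 1) + 7.
Then u_{k+1} = 5·u_k - 28 = 5·(3·5^(k - 1) + 7) - 28 = 3·5^k + 7 = 3·5^((k+1) - 1) + 7,
which is the claimed formula at m = k+1.
This completes the induction.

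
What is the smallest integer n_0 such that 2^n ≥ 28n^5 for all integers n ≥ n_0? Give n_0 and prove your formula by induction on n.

n_0 = 30

At n = 29: 536870912 < 574312172, so the inequality fails and n_0 ≥ 30. We prove 2^n ≥ 28n^5 for all n ≥ 30.
Base case (n = 30): 2^n = 1073741824 and 28n^5 = 680400000, so 1073741824 ≥ 680400000.
Inductive step: assume the claim holds for n = i, so 2^i ≥ 28i^5.
Then 2^(i + 1) = 2·(2^i) ≥ 2·(28i^5).
Also, for i ≥ 30 we have 2·(28i^5) ≥ 28(i+1)^5, since 2 ≥ (1 + 1/i)^5 for all i ≥ 30.
Combining, 2^(i + 1) ≥ 28(i+1)^5.
Hence, by induction on n, the claim holds for every n ≥ 30.
Hence the smallest such n_0 is 30.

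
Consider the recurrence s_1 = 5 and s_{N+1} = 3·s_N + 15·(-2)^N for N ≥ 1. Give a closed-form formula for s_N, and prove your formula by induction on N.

s_N = -3(-2)^N - 3^(N - 1)

Computing the first terms: s_1 = 5, s_2 = -15, s_3 = 15. This suggests s_N = -3(-2)^N - 3^(N - 1).
Base case (N = 1): the formula gives 5 = 5 = s_1.
Inductive step: assume the claim holds for N = p, so s_p = -3(-2)^p - 3^(p - 1).
Then s_{p+1} = 3·s_p + 15·(-2)^p = 3·(-3(-2)^p - 3^(p - 1)) + 15·(-2)^p = -3(-2)^(p + 1) - 3^p = -3(-2)^(p+1) - 3^((p+1) - 1),
which is the claimed formula at N = p+1.
This completes the induction.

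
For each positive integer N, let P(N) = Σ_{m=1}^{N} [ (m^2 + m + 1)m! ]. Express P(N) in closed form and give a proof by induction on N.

We claim P(N) = (N + 1)(N + 1)! - 1 for all N ≥ 1.
When N = 1: P(1) = 3, and the closed form gives 3. They agree.
For the inductive step, assume it holds for an arbitrary m ≥ 1, so P(m) = (m + 1)(m + 1)! - 1.
Then P(m+1) = P(m) + ((m^2 + 3m + 3)(m + 1)!) = ((m + 1)(m + 1)! - 1) + ((m^2 + 3m + 3)(m + 1)!).
Simplifying, P(m+1) = ((m+1) + 1)((m+1) + 1)! - 1,
which is the closed form with N = m+1.
This completes the induction.

P(N) = (N + 1)(N + 1)! - 1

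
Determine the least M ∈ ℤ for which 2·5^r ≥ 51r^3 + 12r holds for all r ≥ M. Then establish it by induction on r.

At r = 5: 6250 < 6435, so the inequality fails and M ≥ 6. We prove 2·5^r ≥ 51r^3 + 12r for all r ≥ 6.
Base step (r = 6): 2·5^r = 31250 and 51r^3 + 12r = 11088, so 31250 ≥ 11088.
Inductive step: assume the claim holds for r = p, so 2·5^p ≥ 51p^3 + 12p.
Then 2·5^(p + 1) = 5·(2·5^p) ≥ 5·(51p^3 + 12p).
Also, for p ≥ 6 we have 5·(51p^3 + 12p) ≥ 51(p+1)^3 + 12(p+1), since 5·(51p^3 + 12p) − (51(p+1)^3 + 12(p+1)) = 204p^3 - 153p^2 - 105p - 63, which is nonnegative for all p ≥ 6.
Combining, 2·5^(p + 1) ≥ 51(p+1)^3 + 12(p+1).
By the principle of mathematical induction, the result holds for all r ≥ 6.
Hence the smallest such M is 6.

M = 6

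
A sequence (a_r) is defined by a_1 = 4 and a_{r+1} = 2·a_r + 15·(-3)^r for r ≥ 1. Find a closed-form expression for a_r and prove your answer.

a_r = (-3)^(r + 1) - 5·2^(r - 1)

Computing the first terms: a_1 = 4, a_2 = -37, a_3 = 61. This suggests a_r = (-3)^(r + 1) - 5·2^(r - 1).
When r = 1: the formula gives 4 = 4 = a_1.
Suppose the result is true for r = k, so a_k = (-3)^(k + 1) - 5·2^(k - 1).
Then a_{k+1} = 2·a_k + 15·(-3)^k = 2·((-3)^(k + 1) - 5·2^(k - 1)) + 15·(-3)^k = (-3)^(k + 2) - 5·2^k = (-3)^((k+1) + 1) - 5·2^((k+1) - 1),
which is the claimed formula at r = k+1.
By the principle of mathematical induction, the result holds for all r ≥ 1.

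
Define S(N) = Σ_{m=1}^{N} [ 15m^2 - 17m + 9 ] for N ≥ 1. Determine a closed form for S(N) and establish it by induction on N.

S(N) = N(5N^2 - N + 3)

We claim S(N) = N(5N^2 - N + 3) for all N ≥ 1.
Base step (N = 1): S(1) = 7, and the closed form gives 7. They agree.
Suppose the result is true for N = m, so S(m) = m(5m^2 - m + 3).
Then S(m+1) = S(m) + (15m^2 + 13m + 7) = (m(5m^2 - m + 3)) + (15m^2 + 13m + 7).
Simplifying, S(m+1) = (m + 1)(5m^2 + 9m + 7) = (m+1)(5(m+1)^2 - (m+1) + 3),
which is the closed form with N = m+1.
This completes the induction.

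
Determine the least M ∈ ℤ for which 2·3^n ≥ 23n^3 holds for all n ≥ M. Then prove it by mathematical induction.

M = 8

At n = 7: 4374 < 7889, so the inequality fails and M ≥ 8. We prove 2·3^n ≥ 23n^3 for all n ≥ 8.
Base step (n = 8): 2·3^n = 13122 and 23n^3 = 11776, so 13122 ≥ 11776.
Inductive step: assume the claim holds for n = i, so 2·3^i ≥ 23i^3.
Then 2·3^(i + 1) = 3·(2·3^i) ≥ 3·(23i^3).
Also, for i ≥ 8 we have 3·(23i^3) ≥ 23(i+1)^3, since 3 ≥ (1 + 1/i)^3 for all i ≥ 8.
Combining, 2·3^(i + 1) ≥ 23(i+1)^3.
By the principle of mathematical induction, the result holds for all n ≥ 8.
Hence the smallest such M is 8.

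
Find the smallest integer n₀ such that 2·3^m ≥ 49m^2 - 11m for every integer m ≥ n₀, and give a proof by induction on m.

n₀ = 7

At m = 6: 1458 < 1698, so the inequality fails and n₀ ≥ 7. We prove 2·3^m ≥ 49m^2 - 11m for all m ≥ 7.
For the base case m = 7: 2·3^m = 4374 and 49m^2 - 11m = 2324, so 4374 ≥ 2324.
Suppose the result is true for m = p, so 2·3^p ≥ 49p^2 - 11p.
Then 2·3^(p + 1) = 3·(2·3^p) ≥ 3·(49p^2 - 11p).
Also, for p ≥ 7 we have 3·(49p^2 - 11p) ≥ 49(p+1)^2 - 11(p+1), since 3·(49p^2 - 11p) − (49(p+1)^2 - 11(p+1)) = 98p^2 - 120p - 38, which is nonnegative for all p ≥ 7.
Combining, 2·3^(p + 1) ≥ 49(p+1)^2 - 11(p+1).
Hence, by induction on m, the claim holds for every m ≥ 7.
Hence the smallest such n₀ is 7.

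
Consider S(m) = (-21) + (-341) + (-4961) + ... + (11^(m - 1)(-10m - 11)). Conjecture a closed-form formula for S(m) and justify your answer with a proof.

S(m) = -11^m(m + 1) + 1

We claim S(m) = -11^m(m + 1) + 1 for all m ≥ 1.
Base case (m = 1): S(1) = -21, and the closed form gives -21. They agree.
Suppose the result is true for m = j, so S(j) = -11^j(j + 1) + 1.
Then S(j+1) = S(j) + (11^j(-10j - 21)) = (-11^j(j + 1) + 1) + (11^j(-10j - 21)).
Simplifying, S(j+1) = -11·11^j·j - 22·11^j + 1 = -11^(j+1)((j+1) + 1) + 1,
which is the closed form with m = j+1.
This completes the induction.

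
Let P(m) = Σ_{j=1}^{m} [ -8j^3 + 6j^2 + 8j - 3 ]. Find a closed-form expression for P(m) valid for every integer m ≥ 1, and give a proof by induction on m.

P(m) = -m(m + 2)(2m^2 - 2m - 1)

We claim P(m) = -m(m + 2)(2m^2 - 2m - 1) for all m ≥ 1.
When m = 1: P(1) = 3, and the closed form gives 3. They agree.
Suppose the result is true for m = j, so P(j) = j(-2j^3 - 2j^2 + 5j + 2).
Then P(j+1) = P(j) + (-8j^3 - 18j^2 - 4j + 3) = (j(-2j^3 - 2j^2 + 5j + 2)) + (-8j^3 - 18j^2 - 4j + 3).
Simplifying, P(j+1) = -(j + 1)(j + 3)(2j^2 + 2j - 1) = -(j+1)((j+1) + 2)(2(j+1)^2 - 2(j+1) - 1),
which is the closed form with m = j+1.
By the principle of mathematical induction, the result holds for all m ≥ 1.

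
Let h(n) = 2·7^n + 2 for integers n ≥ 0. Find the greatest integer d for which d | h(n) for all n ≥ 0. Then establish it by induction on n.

d = 4

Computing the first values: h(0) = 4 and h(1) = 16; gcd(4, 16) = 4, so d ≤ 4.
We prove 4 | 2·7^n + 2 for all n ≥ 0 by induction on n.
Base step (n = 0): h(0) = 4 = 4·(1), so 4 | h(0).
For the inductive step, assume it holds for an arbitrary j ≥ 0, i.e. 4 | h(j). Then
h(j+1) = 2·7^(j+1) + 2 = 7·(2·7^j + 2) - 12 = 7·h(j) - 12. The first term is divisible by 4 by the inductive hypothesis, and -12 is divisible by 4. Hence 4 | h(j+1).
Hence, by induction on n, the claim holds for every n ≥ 0.
Therefore the largest such d is 4.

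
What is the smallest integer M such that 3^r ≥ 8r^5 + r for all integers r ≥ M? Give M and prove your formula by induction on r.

M = 14

At r = 13: 1594323 < 2970357, so the inequality fails and M ≥ 14. We prove 3^r ≥ 8r^5 + r for all r ≥ 14.
For the base case r = 14: 3^r = 4782969 and 8r^5 + r = 4302606, so 4782969 ≥ 4302606.
For the inductive step, assume it holds for an arbitrary k ≥ 14, so 3^k ≥ 8k^5 + k.
Then 3^(k + 1) = 3·(3^k) ≥ 3·(8k^5 + k).
Also, for k ≥ 14 we have 3·(8k^5 + k) ≥ 8(k+1)^5 + (k+1), since 3·(8k^5 + k) − (8(k+1)^5 + (k+1)) = 16k^5 - 40k^4 - 80k^3 - 80k^2 - 38k - 9, which is nonnegative for all k ≥ 14.
Combining, 3^(k + 1) ≥ 8(k+1)^5 + (k+1).
By the principle of mathematical induction, the result holds for all r ≥ 14.
Hence the smallest such M is 14.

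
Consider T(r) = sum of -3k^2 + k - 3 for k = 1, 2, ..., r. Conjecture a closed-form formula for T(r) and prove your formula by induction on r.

T(r) = -r(r^2 + r + 3)

We claim T(r) = -r(r^2 + r + 3) for all r ≥ 1.
When r = 1: T(1) = -5, and the closed form gives -5. They agree.
Suppose the result is true for r = k, so T(k) = k(-k^2 - k - 3).
Then T(k+1) = T(k) + (k - 3(k + 1)^2 - 2) = (k(-k^2 - k - 3)) + (k - 3(k + 1)^2 - 2).
Simplifying, T(k+1) = -(k + 1)(k^2 + 3k + 5) = -(k+1)((k+1)^2 + (k+1) + 3),
which is the closed form with r = k+1.
By the principle of mathematical induction, the result holds for all r ≥ 1.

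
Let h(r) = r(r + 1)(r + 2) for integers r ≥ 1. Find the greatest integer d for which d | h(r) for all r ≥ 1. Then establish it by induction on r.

Computing the first values: h(1) = 6 and h(2) = 24; gcd(6, 24) = 6, so d ≤ 6.
We prove 6 | r(r + 1)(r + 2) for all r ≥ 1 by induction on r.
Base step (r = 1): h(1) = 6 = 6·(1), so 6 | h(1).
Inductive step: suppose the statement holds for some i ≥ 1, i.e. 6 | h(i). Then
h(i+1) − h(i) = (i+1)·(i+2)·(i+3) − i·(i+1)·(i+2) = (i+1)·(i+2)·[(i+3) − i] = 3·(i+1)·(i+2). The product of 2 consecutive integers is divisible by (2)! = 2, so h(i+1) − h(i) is divisible by 3·2 = 6. By the inductive hypothesis 6 | h(i), hence 6 | h(i+1).
By the principle of mathematical induction, the result holds for all r ≥ 1.
Therefore the largest such d is 6.

d = 6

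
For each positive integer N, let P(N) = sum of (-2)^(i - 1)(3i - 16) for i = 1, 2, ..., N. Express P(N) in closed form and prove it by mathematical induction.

P(N) = (-2)^N(-N + 5) - 5

We claim P(N) = (-2)^N(-N + 5) - 5 for all N ≥ 1.
When N = 1: P(1) = -13, and the closed form gives -13. They agree.
Suppose the result is true for N = i, so P(i) = (-2)^i(-i + 5) - 5.
Then P(i+1) = P(i) + ((-2)^i(3i - 13)) = ((-2)^i(-i + 5) - 5) + ((-2)^i(3i - 13)).
Simplifying, P(i+1) = -(-2)^(i + 1)i + (-2)^(i + 3) - 5 = (-2)^(i+1)(-(i+1) + 5) - 5,
which is the closed form with N = i+1.
This completes the induction.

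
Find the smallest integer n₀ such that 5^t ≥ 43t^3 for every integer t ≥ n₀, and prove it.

n₀ = 6

At t = 5: 3125 < 5375, so the inequality fails and n₀ ≥ 6. We prove 5^t ≥ 43t^3 for all t ≥ 6.
For the base case t = 6: 5^t = 15625 and 43t^3 = 9288, so 15625 ≥ 9288.
Inductive step: assume the claim holds for t = r, so 5^r ≥ 43r^3.
Then 5^(r + 1) = 5·(5^r) ≥ 5·(43r^3).
Also, for r ≥ 6 we have 5·(43r^3) ≥ 43(r+1)^3, since 5 ≥ (1 + 1/r)^3 for all r ≥ 6.
Combining, 5^(r + 1) ≥ 43(r+1)^3.
By induction, the statement is established for all t ≥ 6.
Hence the smallest such n₀ is 6.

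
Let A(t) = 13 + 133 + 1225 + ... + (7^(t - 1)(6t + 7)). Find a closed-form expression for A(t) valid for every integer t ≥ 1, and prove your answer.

We claim A(t) = 7^t(t + 1) - 1 for all t ≥ 1.
For the base case t = 1: A(1) = 13, and the closed form gives 13. They agree.
Inductive step: suppose the statement holds for some i ≥ 1, so A(i) = 7^i(i + 1) - 1.
Then A(i+1) = A(i) + (7^i(6i + 13)) = (7^i(i + 1) - 1) + (7^i(6i + 13)).
Simplifying, A(i+1) = 7·7^i·i + 14·7^i - 1 = 7^(i+1)((i+1) + 1) - 1,
which is the closed form with t = i+1.
This completes the induction.

A(t) = 7^t(t + 1) - 1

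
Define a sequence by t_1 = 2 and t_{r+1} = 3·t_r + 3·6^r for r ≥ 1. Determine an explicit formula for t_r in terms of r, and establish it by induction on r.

Computing the first terms: t_1 = 2, t_2 = 24, t_3 = 180. This suggests t_r = -4·3^(r - 1) + 6^r.
Base case (r = 1): the formula gives 2 = 2 = t_1.
Inductive step: suppose the statement holds for some m ≥ 1, so t_m = -4·3^(m - 1) + 6^m.
Then t_{m+1} = 3·t_m + 3·6^m = 3·(-4·3^(m - 1) + 6^m) + 3·6^m = -4·3^m + 6^(m + 1) = -4·3^((m+1) - 1) + 6^(m+1),
which is the claimed formula at r = m+1.
This completes the induction.

t_r = -4·3^(r - 1) + 6^r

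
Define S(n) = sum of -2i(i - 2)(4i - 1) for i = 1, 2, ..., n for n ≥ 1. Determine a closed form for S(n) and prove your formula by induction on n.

We claim S(n) = -n(n + 1)(2n^2 - 4n - 1) for all n ≥ 1.
Base case (n = 1): S(1) = 6, and the closed form gives 6. They agree.
For the inductive step, assume it holds for an arbitrary i ≥ 1, so S(i) = i(-2i^3 + 2i^2 + 5i + 1).
Then S(i+1) = S(i) + (-2(i - 1)(i + 1)(4i + 3)) = (i(-2i^3 + 2i^2 + 5i + 1)) + (-2(i - 1)(i + 1)(4i + 3)).
Simplifying, S(i+1) = -(i + 1)(i + 2)(2i^2 - 3) = -(i+1)((i+1) + 1)(2(i+1)^2 - 4(i+1) - 1),
which is the closed form with n = i+1.
By induction, the statement is established for all n ≥ 1.

S(n) = -n(n + 1)(2n^2 - 4n - 1)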